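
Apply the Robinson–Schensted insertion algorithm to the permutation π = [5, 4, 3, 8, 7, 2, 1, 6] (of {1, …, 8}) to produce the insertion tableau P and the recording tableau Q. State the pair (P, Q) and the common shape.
P = [1, 6] / [2, 7] / [3, 8] / [4] / [5];  Q = [1, 4] / [2, 5] / [3, 8] / [6] / [7];  common shape = (2, 2, 2, 1, 1)

Row-insert the values π_1, π_2, … into P one at a time, bumping the leftmost entry strictly greater than the inserted value down to the next row. The recording tableau Q records, in position (i, j), the step at which that cell was added to P.
  Insert 5 (step 1): P = [5];  Q = [1]
  Insert 4 (step 2): P = [4] / [5];  Q = [1] / [2]
  Insert 3 (step 3): P = [3] / [4] / [5];  Q = [1] / [2] / [3]
  Insert 8 (step 4): P = [3, 8] / [4] / [5];  Q = [1, 4] / [2] / [3]
  Insert 7 (step 5): P = [3, 7] / [4, 8] / [5];  Q = [1, 4] / [2, 5] / [3]
  Insert 2 (step 6): P = [2, 7] / [3, 8] / [4] / [5];  Q = [1, 4] / [2, 5] / [3] / [6]
  Insert 1 (step 7): P = [1, 7] / [2, 8] / [3] / [4] / [5];  Q = [1, 4] / [2, 5] / [3] / [6] / [7]
  Insert 6 (step 8): P = [1, 6] / [2, 7] / [3, 8] / [4] / [5];  Q = [1, 4] / [2, 5] / [3, 8] / [6] / [7]
Final shape: (2, 2, 2, 1, 1).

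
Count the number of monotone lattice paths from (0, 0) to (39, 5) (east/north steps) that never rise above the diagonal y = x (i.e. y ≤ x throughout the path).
Number of paths = 950257

By the reflection principle (André's argument), the number of monotone paths to (39, 5) with n ≤ m that never go above y = x is C(44, 39) − C(44, 40) = 1086008 − 135751 = 950257.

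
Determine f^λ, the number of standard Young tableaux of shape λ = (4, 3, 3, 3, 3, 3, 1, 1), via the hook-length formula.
# SYT of shape (4, 3, 3, 3, 3, 3, 1, 1) = 31744440

Hook-length formula: f^λ = n! / Π hook(c), product over all cells c of the Young diagram. For λ = (4, 3, 3, 3, 3, 3, 1, 1), n = 21 boxes. Hook lengths by row (left-to-right, top-to-bottom): [11, 8, 7, 1]; [9, 6, 5]; [8, 5, 4]; [7, 4, 3]; [6, 3, 2]; [5, 2, 1]; [2]; [1]. Product of hooks = 1609445376000. So f^λ = 21! / 1609445376000 = 51090942171709440000 / 1609445376000 = 31744440.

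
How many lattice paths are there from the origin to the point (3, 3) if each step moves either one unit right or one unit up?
Number of paths = 20

A monotone lattice path from (0, 0) to (3, 3) consists of 3 east steps and 3 north steps in some order, so it is determined by which 3 of the 6 steps are east. The count is C(6, 3) = 20.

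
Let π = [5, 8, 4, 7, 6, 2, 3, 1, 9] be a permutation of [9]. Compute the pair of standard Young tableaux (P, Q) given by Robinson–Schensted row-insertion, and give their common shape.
P = [1, 3, 9] / [2, 6] / [4, 7] / [5] / [8];  Q = [1, 2, 9] / [3, 4] / [5, 7] / [6] / [8];  common shape = (3, 2, 2, 1, 1)

Row-insert the values π_1, π_2, … into P one at a time, bumping the leftmost entry strictly greater than the inserted value down to the next row. The recording tableau Q records, in position (i, j), the step at which that cell was added to P.
  Insert 5 (step 1): P = [5];  Q = [1]
  Insert 8 (step 2): P = [5, 8];  Q = [1, 2]
  Insert 4 (step 3): P = [4, 8] / [5];  Q = [1, 2] / [3]
  Insert 7 (step 4): P = [4, 7] / [5, 8];  Q = [1, 2] / [3, 4]
  Insert 6 (step 5): P = [4, 6] / [5, 7] / [8];  Q = [1, 2] / [3, 4] / [5]
  Insert 2 (step 6): P = [2, 6] / [4, 7] / [5] / [8];  Q = [1, 2] / [3, 4] / [5] / [6]
  Insert 3 (step 7): P = [2, 3] / [4, 6] / [5, 7] / [8];  Q = [1, 2] / [3, 4] / [5, 7] / [6]
  Insert 1 (step 8): P = [1, 3] / [2, 6] / [4, 7] / [5] / [8];  Q = [1, 2] / [3, 4] / [5, 7] / [6] / [8]
  Insert 9 (step 9): P = [1, 3, 9] / [2, 6] / [4, 7] / [5] / [8];  Q = [1, 2, 9] / [3, 4] / [5, 7] / [6] / [8]
Final shape: (3, 2, 2, 1, 1).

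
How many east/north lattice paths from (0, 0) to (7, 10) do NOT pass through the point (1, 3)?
Number of paths = 12584

Total paths from (0, 0) to (7, 10): C(17, 7) = 19448. Paths through (1, 3): (paths (0, 0) → (1, 3)) × (paths (1, 3) → (7, 10)) = C(4, 1) · C(13, 6) = 4 · 1716 = 6864. Avoidance count = 19448 − 6864 = 12584.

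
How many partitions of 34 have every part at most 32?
p(34, parts ≤ 32) = 12308

Use the recurrence p(n, m) = p(n, m−1) + p(n−m, m): either the largest part is < m (count p(n, m−1)) or the largest part is exactly m (remove one copy of m, count p(n−m, m)). With p(0, ·) = 1 this gives p(34, parts ≤ 32) = 12308. (By conjugating Young diagrams, this also counts partitions of 34 into at most 32 parts.)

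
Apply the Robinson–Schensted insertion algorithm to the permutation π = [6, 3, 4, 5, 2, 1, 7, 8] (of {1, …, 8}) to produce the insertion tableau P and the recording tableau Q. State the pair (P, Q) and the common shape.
P = [1, 4, 5, 7, 8] / [2] / [3] / [6];  Q = [1, 3, 4, 7, 8] / [2] / [5] / [6];  common shape = (5, 1, 1, 1)

Row-insert the values π_1, π_2, … into P one at a time, bumping the leftmost entry strictly greater than the inserted value down to the next row. The recording tableau Q records, in position (i, j), the step at which that cell was added to P.
  Insert 6 (step 1): P = [6];  Q = [1]
  Insert 3 (step 2): P = [3] / [6];  Q = [1] / [2]
  Insert 4 (step 3): P = [3, 4] / [6];  Q = [1, 3] / [2]
  Insert 5 (step 4): P = [3, 4, 5] / [6];  Q = [1, 3, 4] / [2]
  Insert 2 (step 5): P = [2, 4, 5] / [3] / [6];  Q = [1, 3, 4] / [2] / [5]
  Insert 1 (step 6): P = [1, 4, 5] / [2] / [3] / [6];  Q = [1, 3, 4] / [2] / [5] / [6]
  Insert 7 (step 7): P = [1, 4, 5, 7] / [2] / [3] / [6];  Q = [1, 3, 4, 7] / [2] / [5] / [6]
  Insert 8 (step 8): P = [1, 4, 5, 7, 8] / [2] / [3] / [6];  Q = [1, 3, 4, 7, 8] / [2] / [5] / [6]
Final shape: (5, 1, 1, 1).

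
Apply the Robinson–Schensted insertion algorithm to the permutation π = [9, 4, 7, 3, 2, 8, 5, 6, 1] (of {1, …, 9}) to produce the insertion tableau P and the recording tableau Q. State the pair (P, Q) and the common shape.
P = [1, 5, 6] / [2, 7, 8] / [3] / [4] / [9];  Q = [1, 3, 6] / [2, 7, 8] / [4] / [5] / [9];  common shape = (3, 3, 1, 1, 1)

Row-insert the values π_1, π_2, … into P one at a time, bumping the leftmost entry strictly greater than the inserted value down to the next row. The recording tableau Q records, in position (i, j), the step at which that cell was added to P.
  Insert 9 (step 1): P = [9];  Q = [1]
  Insert 4 (step 2): P = [4] / [9];  Q = [1] / [2]
  Insert 7 (step 3): P = [4, 7] / [9];  Q = [1, 3] / [2]
  Insert 3 (step 4): P = [3, 7] / [4] / [9];  Q = [1, 3] / [2] / [4]
  Insert 2 (step 5): P = [2, 7] / [3] / [4] / [9];  Q = [1, 3] / [2] / [4] / [5]
  Insert 8 (step 6): P = [2, 7, 8] / [3] / [4] / [9];  Q = [1, 3, 6] / [2] / [4] / [5]
  Insert 5 (step 7): P = [2, 5, 8] / [3, 7] / [4] / [9];  Q = [1, 3, 6] / [2, 7] / [4] / [5]
  Insert 6 (step 8): P = [2, 5, 6] / [3, 7, 8] / [4] / [9];  Q = [1, 3, 6] / [2, 7, 8] / [4] / [5]
  Insert 1 (step 9): P = [1, 5, 6] / [2, 7, 8] / [3] / [4] / [9];  Q = [1, 3, 6] / [2, 7, 8] / [4] / [5] / [9]
Final shape: (3, 3, 1, 1, 1).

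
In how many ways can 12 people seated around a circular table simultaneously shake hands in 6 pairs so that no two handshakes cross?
C_6 = 132

These noncrossing handshakes are counted by the Catalan number C_n = (1/(n + 1)) · C(2n, n). For n = 6: C_6 = (1/7) · C(12, 6) = 924/7 = 132.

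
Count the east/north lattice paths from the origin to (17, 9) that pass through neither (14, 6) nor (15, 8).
Number of paths = 1227248

Inclusion–exclusion. Total paths: C(26, 17) = 3124550. Through P₁: C(20, 14)·C(6, 3) = 775200. Through P₂: C(23, 15)·C(3, 2) = 1470942. Since P₁ is strictly southwest of P₂, a monotone path through both must visit P₁ then P₂; paths through both = C(20, 14)·C(3, 1)·C(3, 2) = 348840. Avoid both = 3124550 − 775200 − 1470942 + 348840 = 1227248.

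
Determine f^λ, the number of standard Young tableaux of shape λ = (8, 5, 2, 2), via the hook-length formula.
# SYT of shape (8, 5, 2, 2) = 848640

Hook-length formula: f^λ = n! / Π hook(c), product over all cells c of the Young diagram. For λ = (8, 5, 2, 2), n = 17 boxes. Hook lengths by row (left-to-right, top-to-bottom): [11, 10, 7, 6, 5, 3, 2, 1]; [7, 6, 3, 2, 1]; [3, 2]; [2, 1]. Product of hooks = 419126400. So f^λ = 17! / 419126400 = 355687428096000 / 419126400 = 848640.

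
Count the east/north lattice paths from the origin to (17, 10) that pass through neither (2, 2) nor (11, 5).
Number of paths = 4086225

Inclusion–exclusion. Total paths: C(27, 17) = 8436285. Through P₁: C(4, 2)·C(23, 15) = 2941884. Through P₂: C(16, 11)·C(11, 6) = 2018016. Since P₁ is strictly southwest of P₂, a monotone path through both must visit P₁ then P₂; paths through both = C(4, 2)·C(12, 9)·C(11, 6) = 609840. Avoid both = 8436285 − 2941884 − 2018016 + 609840 = 4086225.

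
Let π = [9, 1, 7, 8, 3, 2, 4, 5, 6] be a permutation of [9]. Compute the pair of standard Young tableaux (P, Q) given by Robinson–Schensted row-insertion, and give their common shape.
P = [1, 2, 4, 5, 6] / [3, 8] / [7] / [9];  Q = [1, 3, 4, 8, 9] / [2, 7] / [5] / [6];  common shape = (5, 2, 1, 1)

Row-insert the values π_1, π_2, … into P one at a time, bumping the leftmost entry strictly greater than the inserted value down to the next row. The recording tableau Q records, in position (i, j), the step at which that cell was added to P.
  Insert 9 (step 1): P = [9];  Q = [1]
  Insert 1 (step 2): P = [1] / [9];  Q = [1] / [2]
  Insert 7 (step 3): P = [1, 7] / [9];  Q = [1, 3] / [2]
  Insert 8 (step 4): P = [1, 7, 8] / [9];  Q = [1, 3, 4] / [2]
  Insert 3 (step 5): P = [1, 3, 8] / [7] / [9];  Q = [1, 3, 4] / [2] / [5]
  Insert 2 (step 6): P = [1, 2, 8] / [3] / [7] / [9];  Q = [1, 3, 4] / [2] / [5] / [6]
  Insert 4 (step 7): P = [1, 2, 4] / [3, 8] / [7] / [9];  Q = [1, 3, 4] / [2, 7] / [5] / [6]
  Insert 5 (step 8): P = [1, 2, 4, 5] / [3, 8] / [7] / [9];  Q = [1, 3, 4, 8] / [2, 7] / [5] / [6]
  Insert 6 (step 9): P = [1, 2, 4, 5, 6] / [3, 8] / [7] / [9];  Q = [1, 3, 4, 8, 9] / [2, 7] / [5] / [6]
Final shape: (5, 2, 1, 1).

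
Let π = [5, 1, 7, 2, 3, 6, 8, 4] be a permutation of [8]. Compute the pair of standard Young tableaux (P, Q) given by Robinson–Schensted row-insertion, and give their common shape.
P = [1, 2, 3, 4, 8] / [5, 6] / [7];  Q = [1, 3, 5, 6, 7] / [2, 4] / [8];  common shape = (5, 2, 1)

Row-insert the values π_1, π_2, … into P one at a time, bumping the leftmost entry strictly greater than the inserted value down to the next row. The recording tableau Q records, in position (i, j), the step at which that cell was added to P.
  Insert 5 (step 1): P = [5];  Q = [1]
  Insert 1 (step 2): P = [1] / [5];  Q = [1] / [2]
  Insert 7 (step 3): P = [1, 7] / [5];  Q = [1, 3] / [2]
  Insert 2 (step 4): P = [1, 2] / [5, 7];  Q = [1, 3] / [2, 4]
  Insert 3 (step 5): P = [1, 2, 3] / [5, 7];  Q = [1, 3, 5] / [2, 4]
  Insert 6 (step 6): P = [1, 2, 3, 6] / [5, 7];  Q = [1, 3, 5, 6] / [2, 4]
  Insert 8 (step 7): P = [1, 2, 3, 6, 8] / [5, 7];  Q = [1, 3, 5, 6, 7] / [2, 4]
  Insert 4 (step 8): P = [1, 2, 3, 4, 8] / [5, 6] / [7];  Q = [1, 3, 5, 6, 7] / [2, 4] / [8]
Final shape: (5, 2, 1).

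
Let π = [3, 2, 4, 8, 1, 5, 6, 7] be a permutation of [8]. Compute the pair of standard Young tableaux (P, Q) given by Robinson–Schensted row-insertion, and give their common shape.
P = [1, 4, 5, 6, 7] / [2, 8] / [3];  Q = [1, 3, 4, 7, 8] / [2, 6] / [5];  common shape = (5, 2, 1)

Row-insert the values π_1, π_2, … into P one at a time, bumping the leftmost entry strictly greater than the inserted value down to the next row. The recording tableau Q records, in position (i, j), the step at which that cell was added to P.
  Insert 3 (step 1): P = [3];  Q = [1]
  Insert 2 (step 2): P = [2] / [3];  Q = [1] / [2]
  Insert 4 (step 3): P = [2, 4] / [3];  Q = [1, 3] / [2]
  Insert 8 (step 4): P = [2, 4, 8] / [3];  Q = [1, 3, 4] / [2]
  Insert 1 (step 5): P = [1, 4, 8] / [2] / [3];  Q = [1, 3, 4] / [2] / [5]
  Insert 5 (step 6): P = [1, 4, 5] / [2, 8] / [3];  Q = [1, 3, 4] / [2, 6] / [5]
  Insert 6 (step 7): P = [1, 4, 5, 6] / [2, 8] / [3];  Q = [1, 3, 4, 7] / [2, 6] / [5]
  Insert 7 (step 8): P = [1, 4, 5, 6, 7] / [2, 8] / [3];  Q = [1, 3, 4, 7, 8] / [2, 6] / [5]
Final shape: (5, 2, 1).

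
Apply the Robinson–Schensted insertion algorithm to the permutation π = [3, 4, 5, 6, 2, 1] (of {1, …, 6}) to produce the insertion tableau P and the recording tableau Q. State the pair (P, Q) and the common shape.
P = [1, 4, 5, 6] / [2] / [3];  Q = [1, 2, 3, 4] / [5] / [6];  common shape = (4, 1, 1)

Row-insert the values π_1, π_2, … into P one at a time, bumping the leftmost entry strictly greater than the inserted value down to the next row. The recording tableau Q records, in position (i, j), the step at which that cell was added to P.
  Insert 3 (step 1): P = [3];  Q = [1]
  Insert 4 (step 2): P = [3, 4];  Q = [1, 2]
  Insert 5 (step 3): P = [3, 4, 5];  Q = [1, 2, 3]
  Insert 6 (step 4): P = [3, 4, 5, 6];  Q = [1, 2, 3, 4]
  Insert 2 (step 5): P = [2, 4, 5, 6] / [3];  Q = [1, 2, 3, 4] / [5]
  Insert 1 (step 6): P = [1, 4, 5, 6] / [2] / [3];  Q = [1, 2, 3, 4] / [5] / [6]
Final shape: (4, 1, 1).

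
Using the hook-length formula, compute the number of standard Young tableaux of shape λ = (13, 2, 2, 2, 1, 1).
# SYT of shape (13, 2, 2, 2, 1, 1) = 3292016

Hook-length formula: f^λ = n! / Π hook(c), product over all cells c of the Young diagram. For λ = (13, 2, 2, 2, 1, 1), n = 21 boxes. Hook lengths by row (left-to-right, top-to-bottom): [18, 15, 11, 10, 9, 8, 7, 6, 5, 4, 3, 2, 1]; [6, 3]; [5, 2]; [4, 1]; [2]; [1]. Product of hooks = 15519651840000. So f^λ = 21! / 15519651840000 = 51090942171709440000 / 15519651840000 = 3292016.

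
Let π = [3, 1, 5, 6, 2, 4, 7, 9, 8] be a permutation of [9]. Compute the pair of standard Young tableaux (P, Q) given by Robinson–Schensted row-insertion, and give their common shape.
P = [1, 2, 4, 7, 8] / [3, 5, 6, 9];  Q = [1, 3, 4, 7, 8] / [2, 5, 6, 9];  common shape = (5, 4)

Row-insert the values π_1, π_2, … into P one at a time, bumping the leftmost entry strictly greater than the inserted value down to the next row. The recording tableau Q records, in position (i, j), the step at which that cell was added to P.
  Insert 3 (step 1): P = [3];  Q = [1]
  Insert 1 (step 2): P = [1] / [3];  Q = [1] / [2]
  Insert 5 (step 3): P = [1, 5] / [3];  Q = [1, 3] / [2]
  Insert 6 (step 4): P = [1, 5, 6] / [3];  Q = [1, 3, 4] / [2]
  Insert 2 (step 5): P = [1, 2, 6] / [3, 5];  Q = [1, 3, 4] / [2, 5]
  Insert 4 (step 6): P = [1, 2, 4] / [3, 5, 6];  Q = [1, 3, 4] / [2, 5, 6]
  Insert 7 (step 7): P = [1, 2, 4, 7] / [3, 5, 6];  Q = [1, 3, 4, 7] / [2, 5, 6]
  Insert 9 (step 8): P = [1, 2, 4, 7, 9] / [3, 5, 6];  Q = [1, 3, 4, 7, 8] / [2, 5, 6]
  Insert 8 (step 9): P = [1, 2, 4, 7, 8] / [3, 5, 6, 9];  Q = [1, 3, 4, 7, 8] / [2, 5, 6, 9]
Final shape: (5, 4).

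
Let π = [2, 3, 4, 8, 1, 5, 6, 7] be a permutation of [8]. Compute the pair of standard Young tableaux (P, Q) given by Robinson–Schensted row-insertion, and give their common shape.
P = [1, 3, 4, 5, 6, 7] / [2, 8];  Q = [1, 2, 3, 4, 7, 8] / [5, 6];  common shape = (6, 2)

Row-insert the values π_1, π_2, … into P one at a time, bumping the leftmost entry strictly greater than the inserted value down to the next row. The recording tableau Q records, in position (i, j), the step at which that cell was added to P.
  Insert 2 (step 1): P = [2];  Q = [1]
  Insert 3 (step 2): P = [2, 3];  Q = [1, 2]
  Insert 4 (step 3): P = [2, 3, 4];  Q = [1, 2, 3]
  Insert 8 (step 4): P = [2, 3, 4, 8];  Q = [1, 2, 3, 4]
  Insert 1 (step 5): P = [1, 3, 4, 8] / [2];  Q = [1, 2, 3, 4] / [5]
  Insert 5 (step 6): P = [1, 3, 4, 5] / [2, 8];  Q = [1, 2, 3, 4] / [5, 6]
  Insert 6 (step 7): P = [1, 3, 4, 5, 6] / [2, 8];  Q = [1, 2, 3, 4, 7] / [5, 6]
  Insert 7 (step 8): P = [1, 3, 4, 5, 6, 7] / [2, 8];  Q = [1, 2, 3, 4, 7, 8] / [5, 6]
Final shape: (6, 2).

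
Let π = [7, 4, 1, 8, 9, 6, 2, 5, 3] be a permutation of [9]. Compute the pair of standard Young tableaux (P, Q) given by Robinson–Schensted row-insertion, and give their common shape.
P = [1, 2, 3] / [4, 5, 9] / [6, 8] / [7];  Q = [1, 4, 5] / [2, 6, 8] / [3, 7] / [9];  common shape = (3, 3, 2, 1)

Row-insert the values π_1, π_2, … into P one at a time, bumping the leftmost entry strictly greater than the inserted value down to the next row. The recording tableau Q records, in position (i, j), the step at which that cell was added to P.
  Insert 7 (step 1): P = [7];  Q = [1]
  Insert 4 (step 2): P = [4] / [7];  Q = [1] / [2]
  Insert 1 (step 3): P = [1] / [4] / [7];  Q = [1] / [2] / [3]
  Insert 8 (step 4): P = [1, 8] / [4] / [7];  Q = [1, 4] / [2] / [3]
  Insert 9 (step 5): P = [1, 8, 9] / [4] / [7];  Q = [1, 4, 5] / [2] / [3]
  Insert 6 (step 6): P = [1, 6, 9] / [4, 8] / [7];  Q = [1, 4, 5] / [2, 6] / [3]
  Insert 2 (step 7): P = [1, 2, 9] / [4, 6] / [7, 8];  Q = [1, 4, 5] / [2, 6] / [3, 7]
  Insert 5 (step 8): P = [1, 2, 5] / [4, 6, 9] / [7, 8];  Q = [1, 4, 5] / [2, 6, 8] / [3, 7]
  Insert 3 (step 9): P = [1, 2, 3] / [4, 5, 9] / [6, 8] / [7];  Q = [1, 4, 5] / [2, 6, 8] / [3, 7] / [9]
Final shape: (3, 3, 2, 1).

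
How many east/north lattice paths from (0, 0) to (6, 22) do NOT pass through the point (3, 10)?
Number of paths = 246610

Total paths from (0, 0) to (6, 22): C(28, 6) = 376740. Paths through (3, 10): (paths (0, 0) → (3, 10)) × (paths (3, 10) → (6, 22)) = C(13, 3) · C(15, 3) = 286 · 455 = 130130. Avoidance count = 376740 − 130130 = 246610.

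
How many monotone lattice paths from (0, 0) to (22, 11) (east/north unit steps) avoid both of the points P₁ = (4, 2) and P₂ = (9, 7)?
Number of paths = 105003545

Inclusion–exclusion. Total paths: C(33, 22) = 193536720. Through P₁: C(6, 4)·C(27, 18) = 70302375. Through P₂: C(16, 9)·C(17, 13) = 27227200. Since P₁ is strictly southwest of P₂, a monotone path through both must visit P₁ then P₂; paths through both = C(6, 4)·C(10, 5)·C(17, 13) = 8996400. Avoid both = 193536720 − 70302375 − 27227200 + 8996400 = 105003545.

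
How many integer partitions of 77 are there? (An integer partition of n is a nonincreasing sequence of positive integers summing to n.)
p(77) = 10619863

Compute p(n) via the recurrence p(n, m) = p(n, m−1) + p(n−m, m), where p(n, m) counts partitions of n with all parts ≤ m and p(n) = p(n, n). The base cases are p(0, m) = 1 and p(n, 0) = 0 for n > 0. Filling the table yields p(77) = 10619863. (Euler's pentagonal recurrence is an alternative.)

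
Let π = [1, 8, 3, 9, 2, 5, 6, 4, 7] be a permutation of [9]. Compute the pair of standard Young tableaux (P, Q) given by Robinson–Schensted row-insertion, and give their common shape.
P = [1, 2, 4, 6, 7] / [3, 5] / [8, 9];  Q = [1, 2, 4, 7, 9] / [3, 6] / [5, 8];  common shape = (5, 2, 2)

Row-insert the values π_1, π_2, … into P one at a time, bumping the leftmost entry strictly greater than the inserted value down to the next row. The recording tableau Q records, in position (i, j), the step at which that cell was added to P.
  Insert 1 (step 1): P = [1];  Q = [1]
  Insert 8 (step 2): P = [1, 8];  Q = [1, 2]
  Insert 3 (step 3): P = [1, 3] / [8];  Q = [1, 2] / [3]
  Insert 9 (step 4): P = [1, 3, 9] / [8];  Q = [1, 2, 4] / [3]
  Insert 2 (step 5): P = [1, 2, 9] / [3] / [8];  Q = [1, 2, 4] / [3] / [5]
  Insert 5 (step 6): P = [1, 2, 5] / [3, 9] / [8];  Q = [1, 2, 4] / [3, 6] / [5]
  Insert 6 (step 7): P = [1, 2, 5, 6] / [3, 9] / [8];  Q = [1, 2, 4, 7] / [3, 6] / [5]
  Insert 4 (step 8): P = [1, 2, 4, 6] / [3, 5] / [8, 9];  Q = [1, 2, 4, 7] / [3, 6] / [5, 8]
  Insert 7 (step 9): P = [1, 2, 4, 6, 7] / [3, 5] / [8, 9];  Q = [1, 2, 4, 7, 9] / [3, 6] / [5, 8]
Final shape: (5, 2, 2).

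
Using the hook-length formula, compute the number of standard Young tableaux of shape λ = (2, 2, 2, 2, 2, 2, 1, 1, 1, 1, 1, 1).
# SYT of shape (2, 2, 2, 2, 2, 2, 1, 1, 1, 1, 1, 1) = 9996

Hook-length formula: f^λ = n! / Π hook(c), product over all cells c of the Young diagram. For λ = (2, 2, 2, 2, 2, 2, 1, 1, 1, 1, 1, 1), n = 18 boxes. Hook lengths by row (left-to-right, top-to-bottom): [13, 6]; [12, 5]; [11, 4]; [10, 3]; [9, 2]; [8, 1]; [6]; [5]; [4]; [3]; [2]; [1]. Product of hooks = 640493568000. So f^λ = 18! / 640493568000 = 6402373705728000 / 640493568000 = 9996.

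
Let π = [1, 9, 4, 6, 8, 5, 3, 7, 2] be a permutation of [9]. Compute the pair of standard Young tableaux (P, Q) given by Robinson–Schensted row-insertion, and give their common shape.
P = [1, 2, 5, 7] / [3, 8] / [4] / [6] / [9];  Q = [1, 2, 4, 5] / [3, 8] / [6] / [7] / [9];  common shape = (4, 2, 1, 1, 1)

Row-insert the values π_1, π_2, … into P one at a time, bumping the leftmost entry strictly greater than the inserted value down to the next row. The recording tableau Q records, in position (i, j), the step at which that cell was added to P.
  Insert 1 (step 1): P = [1];  Q = [1]
  Insert 9 (step 2): P = [1, 9];  Q = [1, 2]
  Insert 4 (step 3): P = [1, 4] / [9];  Q = [1, 2] / [3]
  Insert 6 (step 4): P = [1, 4, 6] / [9];  Q = [1, 2, 4] / [3]
  Insert 8 (step 5): P = [1, 4, 6, 8] / [9];  Q = [1, 2, 4, 5] / [3]
  Insert 5 (step 6): P = [1, 4, 5, 8] / [6] / [9];  Q = [1, 2, 4, 5] / [3] / [6]
  Insert 3 (step 7): P = [1, 3, 5, 8] / [4] / [6] / [9];  Q = [1, 2, 4, 5] / [3] / [6] / [7]
  Insert 7 (step 8): P = [1, 3, 5, 7] / [4, 8] / [6] / [9];  Q = [1, 2, 4, 5] / [3, 8] / [6] / [7]
  Insert 2 (step 9): P = [1, 2, 5, 7] / [3, 8] / [4] / [6] / [9];  Q = [1, 2, 4, 5] / [3, 8] / [6] / [7] / [9]
Final shape: (4, 2, 1, 1, 1).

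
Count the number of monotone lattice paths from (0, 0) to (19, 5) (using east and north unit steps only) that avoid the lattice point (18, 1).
Number of paths = 42409

Total paths from (0, 0) to (19, 5): C(24, 19) = 42504. Paths through (18, 1): (paths (0, 0) → (18, 1)) × (paths (18, 1) → (19, 5)) = C(19, 18) · C(5, 1) = 19 · 5 = 95. Avoidance count = 42504 − 95 = 42409.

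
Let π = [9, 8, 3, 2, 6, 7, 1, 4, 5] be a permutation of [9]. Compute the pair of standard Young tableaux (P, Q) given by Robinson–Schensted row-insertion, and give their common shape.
P = [1, 4, 5] / [2, 6, 7] / [3] / [8] / [9];  Q = [1, 5, 6] / [2, 8, 9] / [3] / [4] / [7];  common shape = (3, 3, 1, 1, 1)

Row-insert the values π_1, π_2, … into P one at a time, bumping the leftmost entry strictly greater than the inserted value down to the next row. The recording tableau Q records, in position (i, j), the step at which that cell was added to P.
  Insert 9 (step 1): P = [9];  Q = [1]
  Insert 8 (step 2): P = [8] / [9];  Q = [1] / [2]
  Insert 3 (step 3): P = [3] / [8] / [9];  Q = [1] / [2] / [3]
  Insert 2 (step 4): P = [2] / [3] / [8] / [9];  Q = [1] / [2] / [3] / [4]
  Insert 6 (step 5): P = [2, 6] / [3] / [8] / [9];  Q = [1, 5] / [2] / [3] / [4]
  Insert 7 (step 6): P = [2, 6, 7] / [3] / [8] / [9];  Q = [1, 5, 6] / [2] / [3] / [4]
  Insert 1 (step 7): P = [1, 6, 7] / [2] / [3] / [8] / [9];  Q = [1, 5, 6] / [2] / [3] / [4] / [7]
  Insert 4 (step 8): P = [1, 4, 7] / [2, 6] / [3] / [8] / [9];  Q = [1, 5, 6] / [2, 8] / [3] / [4] / [7]
  Insert 5 (step 9): P = [1, 4, 5] / [2, 6, 7] / [3] / [8] / [9];  Q = [1, 5, 6] / [2, 8, 9] / [3] / [4] / [7]
Final shape: (3, 3, 1, 1, 1).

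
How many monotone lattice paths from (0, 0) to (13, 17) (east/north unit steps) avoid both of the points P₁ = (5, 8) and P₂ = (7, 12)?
Number of paths = 74112534

Inclusion–exclusion. Total paths: C(30, 13) = 119759850. Through P₁: C(13, 5)·C(17, 8) = 31286970. Through P₂: C(19, 7)·C(11, 6) = 23279256. Since P₁ is strictly southwest of P₂, a monotone path through both must visit P₁ then P₂; paths through both = C(13, 5)·C(6, 2)·C(11, 6) = 8918910. Avoid both = 119759850 − 31286970 − 23279256 + 8918910 = 74112534.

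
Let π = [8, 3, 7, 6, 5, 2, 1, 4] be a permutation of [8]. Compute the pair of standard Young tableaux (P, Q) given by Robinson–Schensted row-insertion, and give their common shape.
P = [1, 4] / [2, 5] / [3] / [6] / [7] / [8];  Q = [1, 3] / [2, 8] / [4] / [5] / [6] / [7];  common shape = (2, 2, 1, 1, 1, 1)

Row-insert the values π_1, π_2, … into P one at a time, bumping the leftmost entry strictly greater than the inserted value down to the next row. The recording tableau Q records, in position (i, j), the step at which that cell was added to P.
  Insert 8 (step 1): P = [8];  Q = [1]
  Insert 3 (step 2): P = [3] / [8];  Q = [1] / [2]
  Insert 7 (step 3): P = [3, 7] / [8];  Q = [1, 3] / [2]
  Insert 6 (step 4): P = [3, 6] / [7] / [8];  Q = [1, 3] / [2] / [4]
  Insert 5 (step 5): P = [3, 5] / [6] / [7] / [8];  Q = [1, 3] / [2] / [4] / [5]
  Insert 2 (step 6): P = [2, 5] / [3] / [6] / [7] / [8];  Q = [1, 3] / [2] / [4] / [5] / [6]
  Insert 1 (step 7): P = [1, 5] / [2] / [3] / [6] / [7] / [8];  Q = [1, 3] / [2] / [4] / [5] / [6] / [7]
  Insert 4 (step 8): P = [1, 4] / [2, 5] / [3] / [6] / [7] / [8];  Q = [1, 3] / [2, 8] / [4] / [5] / [6] / [7]
Final shape: (2, 2, 1, 1, 1, 1).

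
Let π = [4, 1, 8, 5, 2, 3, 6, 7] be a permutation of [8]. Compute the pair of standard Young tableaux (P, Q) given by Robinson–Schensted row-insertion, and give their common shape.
P = [1, 2, 3, 6, 7] / [4, 5] / [8];  Q = [1, 3, 6, 7, 8] / [2, 4] / [5];  common shape = (5, 2, 1)

Row-insert the values π_1, π_2, … into P one at a time, bumping the leftmost entry strictly greater than the inserted value down to the next row. The recording tableau Q records, in position (i, j), the step at which that cell was added to P.
  Insert 4 (step 1): P = [4];  Q = [1]
  Insert 1 (step 2): P = [1] / [4];  Q = [1] / [2]
  Insert 8 (step 3): P = [1, 8] / [4];  Q = [1, 3] / [2]
  Insert 5 (step 4): P = [1, 5] / [4, 8];  Q = [1, 3] / [2, 4]
  Insert 2 (step 5): P = [1, 2] / [4, 5] / [8];  Q = [1, 3] / [2, 4] / [5]
  Insert 3 (step 6): P = [1, 2, 3] / [4, 5] / [8];  Q = [1, 3, 6] / [2, 4] / [5]
  Insert 6 (step 7): P = [1, 2, 3, 6] / [4, 5] / [8];  Q = [1, 3, 6, 7] / [2, 4] / [5]
  Insert 7 (step 8): P = [1, 2, 3, 6, 7] / [4, 5] / [8];  Q = [1, 3, 6, 7, 8] / [2, 4] / [5]
Final shape: (5, 2, 1).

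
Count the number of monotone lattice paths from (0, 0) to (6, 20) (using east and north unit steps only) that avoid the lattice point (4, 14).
Number of paths = 144550

Total paths from (0, 0) to (6, 20): C(26, 6) = 230230. Paths through (4, 14): (paths (0, 0) → (4, 14)) × (paths (4, 14) → (6, 20)) = C(18, 4) · C(8, 2) = 3060 · 28 = 85680. Avoidance count = 230230 − 85680 = 144550.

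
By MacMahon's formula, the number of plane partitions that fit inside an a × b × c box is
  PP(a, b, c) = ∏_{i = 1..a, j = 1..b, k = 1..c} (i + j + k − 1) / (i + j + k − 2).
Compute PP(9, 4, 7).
PP(9, 4, 7) = 10323075958624

Evaluate the triple product over i = 1..9, j = 1..4, k = 1..7. The factors are (2/1) · (3/2) · (4/3) · (5/4) · (6/5) · (7/6) · (8/7) · (3/2) · … (252 factors total). The numerators and denominators telescope so the product is an integer; carrying out the multiplication exactly gives PP(9, 4, 7) = 10323075958624.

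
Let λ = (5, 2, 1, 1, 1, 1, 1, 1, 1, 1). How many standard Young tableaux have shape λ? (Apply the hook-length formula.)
# SYT of shape (5, 2, 1, 1, 1, 1, 1, 1, 1, 1) = 7722

Hook-length formula: f^λ = n! / Π hook(c), product over all cells c of the Young diagram. For λ = (5, 2, 1, 1, 1, 1, 1, 1, 1, 1), n = 15 boxes. Hook lengths by row (left-to-right, top-to-bottom): [14, 5, 3, 2, 1]; [10, 1]; [8]; [7]; [6]; [5]; [4]; [3]; [2]; [1]. Product of hooks = 169344000. So f^λ = 15! / 169344000 = 1307674368000 / 169344000 = 7722.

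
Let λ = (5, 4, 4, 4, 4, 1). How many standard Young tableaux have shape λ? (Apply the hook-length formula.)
# SYT of shape (5, 4, 4, 4, 4, 1) = 192053862

Hook-length formula: f^λ = n! / Π hook(c), product over all cells c of the Young diagram. For λ = (5, 4, 4, 4, 4, 1), n = 22 boxes. Hook lengths by row (left-to-right, top-to-bottom): [10, 8, 7, 6, 1]; [8, 6, 5, 4]; [7, 5, 4, 3]; [6, 4, 3, 2]; [5, 3, 2, 1]; [1]. Product of hooks = 5852528640000. So f^λ = 22! / 5852528640000 = 1124000727777607680000 / 5852528640000 = 192053862.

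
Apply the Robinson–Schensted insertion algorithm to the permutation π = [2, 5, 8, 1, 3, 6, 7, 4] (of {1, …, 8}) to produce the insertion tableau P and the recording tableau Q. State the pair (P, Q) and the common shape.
P = [1, 3, 4, 7] / [2, 5, 6] / [8];  Q = [1, 2, 3, 7] / [4, 5, 6] / [8];  common shape = (4, 3, 1)

Row-insert the values π_1, π_2, … into P one at a time, bumping the leftmost entry strictly greater than the inserted value down to the next row. The recording tableau Q records, in position (i, j), the step at which that cell was added to P.
  Insert 2 (step 1): P = [2];  Q = [1]
  Insert 5 (step 2): P = [2, 5];  Q = [1, 2]
  Insert 8 (step 3): P = [2, 5, 8];  Q = [1, 2, 3]
  Insert 1 (step 4): P = [1, 5, 8] / [2];  Q = [1, 2, 3] / [4]
  Insert 3 (step 5): P = [1, 3, 8] / [2, 5];  Q = [1, 2, 3] / [4, 5]
  Insert 6 (step 6): P = [1, 3, 6] / [2, 5, 8];  Q = [1, 2, 3] / [4, 5, 6]
  Insert 7 (step 7): P = [1, 3, 6, 7] / [2, 5, 8];  Q = [1, 2, 3, 7] / [4, 5, 6]
  Insert 4 (step 8): P = [1, 3, 4, 7] / [2, 5, 6] / [8];  Q = [1, 2, 3, 7] / [4, 5, 6] / [8]
Final shape: (4, 3, 1).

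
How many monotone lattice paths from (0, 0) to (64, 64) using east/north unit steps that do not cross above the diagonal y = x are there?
C_64 = 368479169875816659479009042713546950

These NE paths below the diagonal are counted by the Catalan number C_n = (1/(n + 1)) · C(2n, n). For n = 64: C_64 = (1/65) · C(128, 64) = 23951146041928082866135587776380551750/65 = 368479169875816659479009042713546950.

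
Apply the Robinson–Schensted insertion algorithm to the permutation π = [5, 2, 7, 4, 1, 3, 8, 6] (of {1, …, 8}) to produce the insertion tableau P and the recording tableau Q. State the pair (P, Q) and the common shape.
P = [1, 3, 6] / [2, 4, 8] / [5, 7];  Q = [1, 3, 7] / [2, 4, 8] / [5, 6];  common shape = (3, 3, 2)

Row-insert the values π_1, π_2, … into P one at a time, bumping the leftmost entry strictly greater than the inserted value down to the next row. The recording tableau Q records, in position (i, j), the step at which that cell was added to P.
  Insert 5 (step 1): P = [5];  Q = [1]
  Insert 2 (step 2): P = [2] / [5];  Q = [1] / [2]
  Insert 7 (step 3): P = [2, 7] / [5];  Q = [1, 3] / [2]
  Insert 4 (step 4): P = [2, 4] / [5, 7];  Q = [1, 3] / [2, 4]
  Insert 1 (step 5): P = [1, 4] / [2, 7] / [5];  Q = [1, 3] / [2, 4] / [5]
  Insert 3 (step 6): P = [1, 3] / [2, 4] / [5, 7];  Q = [1, 3] / [2, 4] / [5, 6]
  Insert 8 (step 7): P = [1, 3, 8] / [2, 4] / [5, 7];  Q = [1, 3, 7] / [2, 4] / [5, 6]
  Insert 6 (step 8): P = [1, 3, 6] / [2, 4, 8] / [5, 7];  Q = [1, 3, 7] / [2, 4, 8] / [5, 6]
Final shape: (3, 3, 2).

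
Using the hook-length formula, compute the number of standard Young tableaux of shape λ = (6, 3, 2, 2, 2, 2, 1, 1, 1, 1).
# SYT of shape (6, 3, 2, 2, 2, 2, 1, 1, 1, 1) = 98760480

Hook-length formula: f^λ = n! / Π hook(c), product over all cells c of the Young diagram. For λ = (6, 3, 2, 2, 2, 2, 1, 1, 1, 1), n = 21 boxes. Hook lengths by row (left-to-right, top-to-bottom): [15, 10, 5, 3, 2, 1]; [11, 6, 1]; [9, 4]; [8, 3]; [7, 2]; [6, 1]; [4]; [3]; [2]; [1]. Product of hooks = 517321728000. So f^λ = 21! / 517321728000 = 51090942171709440000 / 517321728000 = 98760480.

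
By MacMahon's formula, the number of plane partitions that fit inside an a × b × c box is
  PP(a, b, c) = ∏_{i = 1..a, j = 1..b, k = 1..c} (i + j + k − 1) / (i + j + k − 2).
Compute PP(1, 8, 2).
PP(1, 8, 2) = 45

Evaluate the triple product over i = 1..1, j = 1..8, k = 1..2. The factors are (2/1) · (3/2) · (3/2) · (4/3) · (4/3) · (5/4) · (5/4) · (6/5) · … (16 factors total). The numerators and denominators telescope so the product is an integer; carrying out the multiplication exactly gives PP(1, 8, 2) = 45.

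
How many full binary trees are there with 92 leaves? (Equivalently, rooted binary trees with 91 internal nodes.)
C_91 = 3935312233584004685417853572763349509774031680023800

These full binary trees are counted by the Catalan number C_n = (1/(n + 1)) · C(2n, n). For n = 91: C_91 = (1/92) · C(182, 91) = 362048725489728431058442528694228154899210914562189600/92 = 3935312233584004685417853572763349509774031680023800.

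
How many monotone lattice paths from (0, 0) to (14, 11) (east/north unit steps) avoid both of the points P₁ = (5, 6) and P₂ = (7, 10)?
Number of paths = 3432332

Inclusion–exclusion. Total paths: C(25, 14) = 4457400. Through P₁: C(11, 5)·C(14, 9) = 924924. Through P₂: C(17, 7)·C(8, 7) = 155584. Since P₁ is strictly southwest of P₂, a monotone path through both must visit P₁ then P₂; paths through both = C(11, 5)·C(6, 2)·C(8, 7) = 55440. Avoid both = 4457400 − 924924 − 155584 + 55440 = 3432332.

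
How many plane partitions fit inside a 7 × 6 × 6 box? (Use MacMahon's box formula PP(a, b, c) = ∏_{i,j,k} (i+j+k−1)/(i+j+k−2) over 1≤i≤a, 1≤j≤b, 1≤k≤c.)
PP(7, 6, 6) = 29706808370096

Evaluate the triple product over i = 1..7, j = 1..6, k = 1..6. The factors are (2/1) · (3/2) · (4/3) · (5/4) · (6/5) · (7/6) · (3/2) · (4/3) · … (252 factors total). The numerators and denominators telescope so the product is an integer; carrying out the multiplication exactly gives PP(7, 6, 6) = 29706808370096.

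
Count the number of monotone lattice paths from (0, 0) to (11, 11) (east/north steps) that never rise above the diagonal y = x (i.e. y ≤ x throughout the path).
Number of paths = 58786

By the reflection principle (André's argument), the number of monotone paths to (11, 11) with n ≤ m that never go above y = x is C(22, 11) − C(22, 12) = 705432 − 646646 = 58786.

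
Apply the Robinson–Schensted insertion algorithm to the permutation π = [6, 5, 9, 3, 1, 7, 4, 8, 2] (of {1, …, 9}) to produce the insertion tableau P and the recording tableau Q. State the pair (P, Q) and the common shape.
P = [1, 2, 8] / [3, 4] / [5, 7] / [6, 9];  Q = [1, 3, 8] / [2, 6] / [4, 7] / [5, 9];  common shape = (3, 2, 2, 2)

Row-insert the values π_1, π_2, … into P one at a time, bumping the leftmost entry strictly greater than the inserted value down to the next row. The recording tableau Q records, in position (i, j), the step at which that cell was added to P.
  Insert 6 (step 1): P = [6];  Q = [1]
  Insert 5 (step 2): P = [5] / [6];  Q = [1] / [2]
  Insert 9 (step 3): P = [5, 9] / [6];  Q = [1, 3] / [2]
  Insert 3 (step 4): P = [3, 9] / [5] / [6];  Q = [1, 3] / [2] / [4]
  Insert 1 (step 5): P = [1, 9] / [3] / [5] / [6];  Q = [1, 3] / [2] / [4] / [5]
  Insert 7 (step 6): P = [1, 7] / [3, 9] / [5] / [6];  Q = [1, 3] / [2, 6] / [4] / [5]
  Insert 4 (step 7): P = [1, 4] / [3, 7] / [5, 9] / [6];  Q = [1, 3] / [2, 6] / [4, 7] / [5]
  Insert 8 (step 8): P = [1, 4, 8] / [3, 7] / [5, 9] / [6];  Q = [1, 3, 8] / [2, 6] / [4, 7] / [5]
  Insert 2 (step 9): P = [1, 2, 8] / [3, 4] / [5, 7] / [6, 9];  Q = [1, 3, 8] / [2, 6] / [4, 7] / [5, 9]
Final shape: (3, 2, 2, 2).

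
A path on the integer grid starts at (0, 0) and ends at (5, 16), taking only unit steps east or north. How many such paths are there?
Number of paths = 20349

A monotone lattice path from (0, 0) to (5, 16) consists of 5 east steps and 16 north steps in some order, so it is determined by which 5 of the 21 steps are east. The count is C(21, 5) = 20349.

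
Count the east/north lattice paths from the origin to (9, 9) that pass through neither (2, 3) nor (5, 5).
Number of paths = 20820

Inclusion–exclusion. Total paths: C(18, 9) = 48620. Through P₁: C(5, 2)·C(13, 7) = 17160. Through P₂: C(10, 5)·C(8, 4) = 17640. Since P₁ is strictly southwest of P₂, a monotone path through both must visit P₁ then P₂; paths through both = C(5, 2)·C(5, 3)·C(8, 4) = 7000. Avoid both = 48620 − 17160 − 17640 + 7000 = 20820.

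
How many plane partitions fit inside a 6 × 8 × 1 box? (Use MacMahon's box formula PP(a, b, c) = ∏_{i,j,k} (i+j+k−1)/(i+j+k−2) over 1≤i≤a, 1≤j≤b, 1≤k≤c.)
PP(6, 8, 1) = 3003

Evaluate the triple product over i = 1..6, j = 1..8, k = 1..1. The factors are (2/1) · (3/2) · (4/3) · (5/4) · (6/5) · (7/6) · (8/7) · (9/8) · … (48 factors total). The numerators and denominators telescope so the product is an integer; carrying out the multiplication exactly gives PP(6, 8, 1) = 3003.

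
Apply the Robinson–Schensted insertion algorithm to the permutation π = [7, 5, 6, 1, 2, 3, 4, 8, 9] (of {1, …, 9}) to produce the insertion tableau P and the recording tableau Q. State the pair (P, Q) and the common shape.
P = [1, 2, 3, 4, 8, 9] / [5, 6] / [7];  Q = [1, 3, 6, 7, 8, 9] / [2, 5] / [4];  common shape = (6, 2, 1)

Row-insert the values π_1, π_2, … into P one at a time, bumping the leftmost entry strictly greater than the inserted value down to the next row. The recording tableau Q records, in position (i, j), the step at which that cell was added to P.
  Insert 7 (step 1): P = [7];  Q = [1]
  Insert 5 (step 2): P = [5] / [7];  Q = [1] / [2]
  Insert 6 (step 3): P = [5, 6] / [7];  Q = [1, 3] / [2]
  Insert 1 (step 4): P = [1, 6] / [5] / [7];  Q = [1, 3] / [2] / [4]
  Insert 2 (step 5): P = [1, 2] / [5, 6] / [7];  Q = [1, 3] / [2, 5] / [4]
  Insert 3 (step 6): P = [1, 2, 3] / [5, 6] / [7];  Q = [1, 3, 6] / [2, 5] / [4]
  Insert 4 (step 7): P = [1, 2, 3, 4] / [5, 6] / [7];  Q = [1, 3, 6, 7] / [2, 5] / [4]
  Insert 8 (step 8): P = [1, 2, 3, 4, 8] / [5, 6] / [7];  Q = [1, 3, 6, 7, 8] / [2, 5] / [4]
  Insert 9 (step 9): P = [1, 2, 3, 4, 8, 9] / [5, 6] / [7];  Q = [1, 3, 6, 7, 8, 9] / [2, 5] / [4]
Final shape: (6, 2, 1).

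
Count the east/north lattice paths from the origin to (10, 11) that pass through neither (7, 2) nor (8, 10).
Number of paths = 214494

Inclusion–exclusion. Total paths: C(21, 10) = 352716. Through P₁: C(9, 7)·C(12, 3) = 7920. Through P₂: C(18, 8)·C(3, 2) = 131274. Since P₁ is strictly southwest of P₂, a monotone path through both must visit P₁ then P₂; paths through both = C(9, 7)·C(9, 1)·C(3, 2) = 972. Avoid both = 352716 − 7920 − 131274 + 972 = 214494.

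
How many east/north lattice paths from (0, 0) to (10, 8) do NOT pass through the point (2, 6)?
Number of paths = 42498

Total paths from (0, 0) to (10, 8): C(18, 10) = 43758. Paths through (2, 6): (paths (0, 0) → (2, 6)) × (paths (2, 6) → (10, 8)) = C(8, 2) · C(10, 8) = 28 · 45 = 1260. Avoidance count = 43758 − 1260 = 42498.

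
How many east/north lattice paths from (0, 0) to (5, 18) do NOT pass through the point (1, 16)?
Number of paths = 33394

Total paths from (0, 0) to (5, 18): C(23, 5) = 33649. Paths through (1, 16): (paths (0, 0) → (1, 16)) × (paths (1, 16) → (5, 18)) = C(17, 1) · C(6, 4) = 17 · 15 = 255. Avoidance count = 33649 − 255 = 33394.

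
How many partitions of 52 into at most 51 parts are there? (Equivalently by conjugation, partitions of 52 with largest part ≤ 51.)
p(52, parts ≤ 51) = 281588

Use the recurrence p(n, m) = p(n, m−1) + p(n−m, m): either the largest part is < m (count p(n, m−1)) or the largest part is exactly m (remove one copy of m, count p(n−m, m)). With p(0, ·) = 1 this gives p(52, parts ≤ 51) = 281588. (By conjugating Young diagrams, this also counts partitions of 52 into at most 51 parts.)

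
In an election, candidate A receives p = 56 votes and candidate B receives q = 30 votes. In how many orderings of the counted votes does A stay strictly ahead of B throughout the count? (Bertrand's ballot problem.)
Strict-lead orderings = 38837157190474352231496

Total orderings of the 86 votes with 56 for A: C(86, 56) = 128461366091569011227256. By the Bertrand ballot formula (Cycle Lemma / reflection principle), the number of orderings in which A is strictly ahead of B throughout is (p − q)/(p + q) · C(p + q, p) = (56 − 30)/(56 + 30) · 128461366091569011227256 = 38837157190474352231496.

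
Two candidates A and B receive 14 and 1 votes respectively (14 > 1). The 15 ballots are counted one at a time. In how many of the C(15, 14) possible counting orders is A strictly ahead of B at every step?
Strict-lead orderings = 13

Total orderings of the 15 votes with 14 for A: C(15, 14) = 15. By the Bertrand ballot formula (Cycle Lemma / reflection principle), the number of orderings in which A is strictly ahead of B throughout is (p − q)/(p + q) · C(p + q, p) = (14 − 1)/(14 + 1) · 15 = 13.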